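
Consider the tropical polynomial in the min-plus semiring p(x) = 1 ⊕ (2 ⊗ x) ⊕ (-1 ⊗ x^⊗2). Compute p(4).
p(4) = 1

A tropical monomial a ⊗ x^⊗i evaluates to a + i · x. Evaluating each term at x = 4:
  Term 0 contributes 1 + 0 · 4 = 1
  Term 1 contributes 2 + 1 · 4 = 6
  Term 2 contributes -1 + 2 · 4 = 7
p(4) = ⊕ of these = min[1, 6, 7] = 1.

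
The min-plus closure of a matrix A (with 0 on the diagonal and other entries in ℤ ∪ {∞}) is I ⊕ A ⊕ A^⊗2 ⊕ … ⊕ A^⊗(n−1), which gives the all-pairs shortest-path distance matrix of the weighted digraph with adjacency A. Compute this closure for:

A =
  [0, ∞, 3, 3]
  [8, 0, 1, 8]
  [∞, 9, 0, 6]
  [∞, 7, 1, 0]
Closure =
  [0, 10, 3, 3]
  [8, 0, 1, 7]
  [17, 9, 0, 6]
  [15, 7, 1, 0]

This is the Floyd-Warshall all-pairs shortest-path computation. For each intermediate vertex k = 0, 1, …, 3, update dist[i][j] ← min(dist[i][j], dist[i][k] + dist[k][j]). The final matrix gives, for each (i, j), the minimum total weight of any directed path from i to j (possibly empty when i = j).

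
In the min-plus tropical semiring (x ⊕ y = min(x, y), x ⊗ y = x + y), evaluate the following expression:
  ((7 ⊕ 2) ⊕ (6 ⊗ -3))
((7 ⊕ 2) ⊕ (6 ⊗ -3)) = 2

Expand innermost to outermost. Recall ⊕ takes the minimum of its arguments and ⊗ takes their sum. Working out the expression ((7 ⊕ 2) ⊕ (6 ⊗ -3)) gives 2.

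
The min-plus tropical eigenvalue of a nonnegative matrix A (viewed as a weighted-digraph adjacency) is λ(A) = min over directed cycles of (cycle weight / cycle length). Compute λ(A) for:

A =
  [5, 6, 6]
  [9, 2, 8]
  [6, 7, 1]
λ(A) = 1

Enumerate directed cycles and compute their means (weight / length). Sample:
  cycle 0 → 0: weight = 5, length = 1, mean = 5/1 ≈ 5.000
  cycle 1 → 1: weight = 2, length = 1, mean = 2/1 ≈ 2.000
  cycle 2 → 2: weight = 1, length = 1, mean = 1/1 ≈ 1.000
  cycle 0 → 1 → 0: weight = 15, length = 2, mean = 15/2 ≈ 7.500
  cycle 0 → 2 → 0: weight = 12, length = 2, mean = 12/2 ≈ 6.000
  cycle 1 → 0 → 1: weight = 15, length = 2, mean = 15/2 ≈ 7.500
Minimum mean = 1.000, attained e.g. along the cycle 2 → 2 with weight 1 and length 1. So λ(A) = 1/1 = 1.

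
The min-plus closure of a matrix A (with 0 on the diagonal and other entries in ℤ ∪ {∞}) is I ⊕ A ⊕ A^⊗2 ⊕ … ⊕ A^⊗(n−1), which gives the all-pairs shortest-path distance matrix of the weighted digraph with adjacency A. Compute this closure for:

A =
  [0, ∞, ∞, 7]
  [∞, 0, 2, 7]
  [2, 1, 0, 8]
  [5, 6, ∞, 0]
Closure =
  [0, 13, 15, 7]
  [4, 0, 2, 7]
  [2, 1, 0, 8]
  [5, 6, 8, 0]

This is the Floyd-Warshall all-pairs shortest-path computation. For each intermediate vertex k = 0, 1, …, 3, update dist[i][j] ← min(dist[i][j], dist[i][k] + dist[k][j]). The final matrix gives, for each (i, j), the minimum total weight of any directed path from i to j (possibly empty when i = j).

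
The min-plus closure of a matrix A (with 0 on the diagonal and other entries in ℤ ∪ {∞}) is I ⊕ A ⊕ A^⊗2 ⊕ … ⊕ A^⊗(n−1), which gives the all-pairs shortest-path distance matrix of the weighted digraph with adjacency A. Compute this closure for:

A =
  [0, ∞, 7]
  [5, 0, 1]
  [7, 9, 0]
Closure =
  [0, 16, 7]
  [5, 0, 1]
  [7, 9, 0]

This is the Floyd-Warshall all-pairs shortest-path computation. For each intermediate vertex k = 0, 1, …, 2, update dist[i][j] ← min(dist[i][j], dist[i][k] + dist[k][j]). The final matrix gives, for each (i, j), the minimum total weight of any directed path from i to j (possibly empty when i = j).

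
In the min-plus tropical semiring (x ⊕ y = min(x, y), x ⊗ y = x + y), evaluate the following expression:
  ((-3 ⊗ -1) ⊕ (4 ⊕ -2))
((-3 ⊗ -1) ⊕ (4 ⊕ -2)) = -4

Expand innermost to outermost. Recall ⊕ takes the minimum of its arguments and ⊗ takes their sum. Working out the expression ((-3 ⊗ -1) ⊕ (4 ⊕ -2)) gives -4.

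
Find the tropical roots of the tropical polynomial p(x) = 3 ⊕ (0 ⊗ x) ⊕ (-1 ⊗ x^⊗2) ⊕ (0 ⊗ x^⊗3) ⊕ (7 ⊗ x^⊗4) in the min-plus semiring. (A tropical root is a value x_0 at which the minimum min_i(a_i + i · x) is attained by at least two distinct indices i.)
Roots: {-7, -1, 1, 3}

Each tropical root is a break point of the lower envelope of the lines y = a_i + i · x (there are 5 lines, with slopes 0, 1, ..., 4). Only the lines that attain the minimum somewhere contribute to roots; other lines are dominated. Here the surviving (envelope) indices are i = 4, i = 3, i = 2, i = 1, i = 0.
Intersections between consecutive envelope lines give the roots: for adjacent envelope indices i < j the intersection is x = (a_i − a_j) / (j − i). Reading off the sorted break points: {-7, -1, 1, 3}.
Verification: at each break x_0, at least two indices attain the minimum of min_i(a_i + i · x_0).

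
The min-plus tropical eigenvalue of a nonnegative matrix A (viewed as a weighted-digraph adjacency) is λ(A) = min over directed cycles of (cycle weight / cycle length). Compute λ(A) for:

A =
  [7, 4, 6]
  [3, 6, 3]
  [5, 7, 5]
λ(A) = 7/2

Enumerate directed cycles and compute their means (weight / length). Sample:
  cycle 0 → 0: weight = 7, length = 1, mean = 7/1 ≈ 7.000
  cycle 1 → 1: weight = 6, length = 1, mean = 6/1 ≈ 6.000
  cycle 2 → 2: weight = 5, length = 1, mean = 5/1 ≈ 5.000
  cycle 0 → 1 → 0: weight = 7, length = 2, mean = 7/2 ≈ 3.500
  cycle 0 → 2 → 0: weight = 11, length = 2, mean = 11/2 ≈ 5.500
  cycle 1 → 0 → 1: weight = 7, length = 2, mean = 7/2 ≈ 3.500
Minimum mean = 3.500, attained e.g. along the cycle 0 → 1 → 0 with weight 7 and length 2. So λ(A) = 7/2 = 7/2.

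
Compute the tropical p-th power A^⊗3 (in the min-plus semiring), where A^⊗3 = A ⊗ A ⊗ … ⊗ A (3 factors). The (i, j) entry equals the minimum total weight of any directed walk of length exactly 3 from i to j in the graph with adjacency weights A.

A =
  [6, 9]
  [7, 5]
A^⊗3 =
  [18, 19]
  [17, 15]

Each entry (A^⊗3)_ij equals the minimum over all length-3 walks i = v_0 → v_1 → … → v_3 = j of Σ_t A[v_t][v_{t+1}]. For example, for (i, j) = (0, 1) we minimise over 4 possible intermediate vertex sequences; the minimum is 19, attained along the walk 0 → 1 → 1 → 1.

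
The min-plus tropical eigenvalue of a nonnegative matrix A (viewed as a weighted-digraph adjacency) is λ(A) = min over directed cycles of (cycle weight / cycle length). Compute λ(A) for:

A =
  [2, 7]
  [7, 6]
λ(A) = 2

Enumerate directed cycles and compute their means (weight / length). Sample:
  cycle 0 → 0: weight = 2, length = 1, mean = 2/1 ≈ 2.000
  cycle 1 → 1: weight = 6, length = 1, mean = 6/1 ≈ 6.000
  cycle 0 → 1 → 0: weight = 14, length = 2, mean = 14/2 ≈ 7.000
  cycle 1 → 0 → 1: weight = 14, length = 2, mean = 14/2 ≈ 7.000
Minimum mean = 2.000, attained e.g. along the cycle 0 → 0 with weight 2 and length 1. So λ(A) = 2/1 = 2.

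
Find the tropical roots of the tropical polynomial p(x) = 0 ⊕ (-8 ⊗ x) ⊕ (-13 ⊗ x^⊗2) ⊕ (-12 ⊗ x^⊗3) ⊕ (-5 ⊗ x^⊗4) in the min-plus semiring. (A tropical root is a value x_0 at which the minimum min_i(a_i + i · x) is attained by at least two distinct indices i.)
Roots: {-7, -1, 5, 8}

Each tropical root is a break point of the lower envelope of the lines y = a_i + i · x (there are 5 lines, with slopes 0, 1, ..., 4). Only the lines that attain the minimum somewhere contribute to roots; other lines are dominated. Here the surviving (envelope) indices are i = 4, i = 3, i = 2, i = 1, i = 0.
Intersections between consecutive envelope lines give the roots: for adjacent envelope indices i < j the intersection is x = (a_i − a_j) / (j − i). Reading off the sorted break points: {-7, -1, 5, 8}.
Verification: at each break x_0, at least two indices attain the minimum of min_i(a_i + i · x_0).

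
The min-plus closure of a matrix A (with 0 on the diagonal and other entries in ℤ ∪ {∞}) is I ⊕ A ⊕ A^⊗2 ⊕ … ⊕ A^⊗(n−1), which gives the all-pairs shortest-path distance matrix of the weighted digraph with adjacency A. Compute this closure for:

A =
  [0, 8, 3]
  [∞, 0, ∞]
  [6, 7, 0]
Closure =
  [0, 8, 3]
  [∞, 0, ∞]
  [6, 7, 0]

This is the Floyd-Warshall all-pairs shortest-path computation. For each intermediate vertex k = 0, 1, …, 2, update dist[i][j] ← min(dist[i][j], dist[i][k] + dist[k][j]). The final matrix gives, for each (i, j), the minimum total weight of any directed path from i to j (possibly empty when i = j).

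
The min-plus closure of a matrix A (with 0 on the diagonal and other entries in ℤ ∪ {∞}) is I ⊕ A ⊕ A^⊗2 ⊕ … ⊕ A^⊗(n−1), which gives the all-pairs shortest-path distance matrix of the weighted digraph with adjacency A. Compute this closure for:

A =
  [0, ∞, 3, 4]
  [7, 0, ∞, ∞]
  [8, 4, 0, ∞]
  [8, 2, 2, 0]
Closure =
  [0, 6, 3, 4]
  [7, 0, 10, 11]
  [8, 4, 0, 12]
  [8, 2, 2, 0]

This is the Floyd-Warshall all-pairs shortest-path computation. For each intermediate vertex k = 0, 1, …, 3, update dist[i][j] ← min(dist[i][j], dist[i][k] + dist[k][j]). The final matrix gives, for each (i, j), the minimum total weight of any directed path from i to j (possibly empty when i = j).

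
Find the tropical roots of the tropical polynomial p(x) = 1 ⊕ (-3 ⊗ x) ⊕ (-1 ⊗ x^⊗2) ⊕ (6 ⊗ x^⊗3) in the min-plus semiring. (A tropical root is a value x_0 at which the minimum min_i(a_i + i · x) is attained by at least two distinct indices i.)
Roots: {-7, -2, 4}

Each tropical root is a break point of the lower envelope of the lines y = a_i + i · x (there are 4 lines, with slopes 0, 1, ..., 3). Only the lines that attain the minimum somewhere contribute to roots; other lines are dominated. Here the surviving (envelope) indices are i = 3, i = 2, i = 1, i = 0.
Intersections between consecutive envelope lines give the roots: for adjacent envelope indices i < j the intersection is x = (a_i − a_j) / (j − i). Reading off the sorted break points: {-7, -2, 4}.
Verification: at each break x_0, at least two indices attain the minimum of min_i(a_i + i · x_0).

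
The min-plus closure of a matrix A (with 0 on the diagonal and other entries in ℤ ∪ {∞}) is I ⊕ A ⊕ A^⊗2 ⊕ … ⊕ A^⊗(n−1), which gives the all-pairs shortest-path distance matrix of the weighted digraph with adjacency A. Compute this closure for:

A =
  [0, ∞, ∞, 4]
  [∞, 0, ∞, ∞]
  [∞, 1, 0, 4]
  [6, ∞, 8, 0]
Closure =
  [0, 13, 12, 4]
  [∞, 0, ∞, ∞]
  [10, 1, 0, 4]
  [6, 9, 8, 0]

This is the Floyd-Warshall all-pairs shortest-path computation. For each intermediate vertex k = 0, 1, …, 3, update dist[i][j] ← min(dist[i][j], dist[i][k] + dist[k][j]). The final matrix gives, for each (i, j), the minimum total weight of any directed path from i to j (possibly empty when i = j).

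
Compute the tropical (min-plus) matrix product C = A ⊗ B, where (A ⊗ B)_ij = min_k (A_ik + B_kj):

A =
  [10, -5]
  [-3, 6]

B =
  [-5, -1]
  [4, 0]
A ⊗ B =
  [-1, -5]
  [-8, -4]

Apply the min-plus product entry-by-entry:
  C[0][0] = min over k of (A[0][0] + B[0][0] = 10 + -5 = 5, A[0][1] + B[1][0] = -5 + 4 = -1) = -1 (attained at k = 1)
  C[0][1] = min over k of (A[0][0] + B[0][1] = 10 + -1 = 9, A[0][1] + B[1][1] = -5 + 0 = -5) = -5 (attained at k = 1)
  C[1][0] = min over k of (A[1][0] + B[0][0] = -3 + -5 = -8, A[1][1] + B[1][0] = 6 + 4 = 10) = -8 (attained at k = 0)
  C[1][1] = min over k of (A[1][0] + B[0][1] = -3 + -1 = -4, A[1][1] + B[1][1] = 6 + 0 = 6) = -4 (attained at k = 0)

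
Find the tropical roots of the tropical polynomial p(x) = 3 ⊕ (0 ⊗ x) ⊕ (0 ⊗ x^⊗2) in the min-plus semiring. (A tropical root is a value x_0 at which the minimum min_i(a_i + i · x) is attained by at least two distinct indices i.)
Roots: {0, 3}

Each tropical root is a break point of the lower envelope of the lines y = a_i + i · x (there are 3 lines, with slopes 0, 1, ..., 2). Only the lines that attain the minimum somewhere contribute to roots; other lines are dominated. Here the surviving (envelope) indices are i = 2, i = 1, i = 0.
Intersections between consecutive envelope lines give the roots: for adjacent envelope indices i < j the intersection is x = (a_i − a_j) / (j − i). Reading off the sorted break points: {0, 3}.
Verification: at each break x_0, at least two indices attain the minimum of min_i(a_i + i · x_0).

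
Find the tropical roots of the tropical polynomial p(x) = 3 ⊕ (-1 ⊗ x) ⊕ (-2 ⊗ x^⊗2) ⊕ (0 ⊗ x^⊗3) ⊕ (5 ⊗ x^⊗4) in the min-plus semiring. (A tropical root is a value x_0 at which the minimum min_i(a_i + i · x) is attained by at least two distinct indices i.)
Roots: {-5, -2, 1, 4}

Each tropical root is a break point of the lower envelope of the lines y = a_i + i · x (there are 5 lines, with slopes 0, 1, ..., 4). Only the lines that attain the minimum somewhere contribute to roots; other lines are dominated. Here the surviving (envelope) indices are i = 4, i = 3, i = 2, i = 1, i = 0.
Intersections between consecutive envelope lines give the roots: for adjacent envelope indices i < j the intersection is x = (a_i − a_j) / (j − i). Reading off the sorted break points: {-5, -2, 1, 4}.
Verification: at each break x_0, at least two indices attain the minimum of min_i(a_i + i · x_0).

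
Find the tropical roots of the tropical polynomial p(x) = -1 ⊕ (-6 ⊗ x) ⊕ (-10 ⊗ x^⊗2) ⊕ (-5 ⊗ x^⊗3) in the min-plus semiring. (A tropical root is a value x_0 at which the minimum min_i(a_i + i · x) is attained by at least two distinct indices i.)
Roots: {-5, 4, 5}

Each tropical root is a break point of the lower envelope of the lines y = a_i + i · x (there are 4 lines, with slopes 0, 1, ..., 3). Only the lines that attain the minimum somewhere contribute to roots; other lines are dominated. Here the surviving (envelope) indices are i = 3, i = 2, i = 1, i = 0.
Intersections between consecutive envelope lines give the roots: for adjacent envelope indices i < j the intersection is x = (a_i − a_j) / (j − i). Reading off the sorted break points: {-5, 4, 5}.
Verification: at each break x_0, at least two indices attain the minimum of min_i(a_i + i · x_0).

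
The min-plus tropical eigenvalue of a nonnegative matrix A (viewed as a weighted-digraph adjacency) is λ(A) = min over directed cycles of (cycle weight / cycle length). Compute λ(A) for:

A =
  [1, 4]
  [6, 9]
λ(A) = 1

Enumerate directed cycles and compute their means (weight / length). Sample:
  cycle 0 → 0: weight = 1, length = 1, mean = 1/1 ≈ 1.000
  cycle 1 → 1: weight = 9, length = 1, mean = 9/1 ≈ 9.000
  cycle 0 → 1 → 0: weight = 10, length = 2, mean = 10/2 ≈ 5.000
  cycle 1 → 0 → 1: weight = 10, length = 2, mean = 10/2 ≈ 5.000
Minimum mean = 1.000, attained e.g. along the cycle 0 → 0 with weight 1 and length 1. So λ(A) = 1/1 = 1.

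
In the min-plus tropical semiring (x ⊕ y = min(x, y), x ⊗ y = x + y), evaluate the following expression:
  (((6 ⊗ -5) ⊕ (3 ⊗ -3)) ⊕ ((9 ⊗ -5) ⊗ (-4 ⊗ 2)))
(((6 ⊗ -5) ⊕ (3 ⊗ -3)) ⊕ ((9 ⊗ -5) ⊗ (-4 ⊗ 2))) = 0

Expand innermost to outermost. Recall ⊕ takes the minimum of its arguments and ⊗ takes their sum. Working out the expression (((6 ⊗ -5) ⊕ (3 ⊗ -3)) ⊕ ((9 ⊗ -5) ⊗ (-4 ⊗ 2))) gives 0.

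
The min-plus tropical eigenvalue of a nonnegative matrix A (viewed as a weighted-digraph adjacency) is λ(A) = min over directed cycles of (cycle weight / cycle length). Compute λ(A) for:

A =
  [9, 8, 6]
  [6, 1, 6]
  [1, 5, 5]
λ(A) = 1

Enumerate directed cycles and compute their means (weight / length). Sample:
  cycle 0 → 0: weight = 9, length = 1, mean = 9/1 ≈ 9.000
  cycle 1 → 1: weight = 1, length = 1, mean = 1/1 ≈ 1.000
  cycle 2 → 2: weight = 5, length = 1, mean = 5/1 ≈ 5.000
  cycle 0 → 1 → 0: weight = 14, length = 2, mean = 14/2 ≈ 7.000
  cycle 0 → 2 → 0: weight = 7, length = 2, mean = 7/2 ≈ 3.500
  cycle 1 → 0 → 1: weight = 14, length = 2, mean = 14/2 ≈ 7.000
Minimum mean = 1.000, attained e.g. along the cycle 1 → 1 with weight 1 and length 1. So λ(A) = 1/1 = 1.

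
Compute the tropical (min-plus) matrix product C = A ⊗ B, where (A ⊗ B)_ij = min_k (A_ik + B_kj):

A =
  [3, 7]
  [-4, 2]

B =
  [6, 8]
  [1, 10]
A ⊗ B =
  [8, 11]
  [2, 4]

Apply the min-plus product entry-by-entry:
  C[0][0] = min over k of (A[0][0] + B[0][0] = 3 + 6 = 9, A[0][1] + B[1][0] = 7 + 1 = 8) = 8 (attained at k = 1)
  C[0][1] = min over k of (A[0][0] + B[0][1] = 3 + 8 = 11, A[0][1] + B[1][1] = 7 + 10 = 17) = 11 (attained at k = 0)
  C[1][0] = min over k of (A[1][0] + B[0][0] = -4 + 6 = 2, A[1][1] + B[1][0] = 2 + 1 = 3) = 2 (attained at k = 0)
  C[1][1] = min over k of (A[1][0] + B[0][1] = -4 + 8 = 4, A[1][1] + B[1][1] = 2 + 10 = 12) = 4 (attained at k = 0)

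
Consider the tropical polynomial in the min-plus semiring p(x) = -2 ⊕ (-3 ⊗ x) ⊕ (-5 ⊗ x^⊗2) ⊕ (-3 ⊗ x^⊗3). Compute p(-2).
p(-2) = -9

A tropical monomial a ⊗ x^⊗i evaluates to a + i · x. Evaluating each term at x = -2:
  Term 0 contributes -2 + 0 · -2 = -2
  Term 1 contributes -3 + 1 · -2 = -5
  Term 2 contributes -5 + 2 · -2 = -9
  Term 3 contributes -3 + 3 · -2 = -9
p(-2) = ⊕ of these = min[-2, -5, -9, -9] = -9.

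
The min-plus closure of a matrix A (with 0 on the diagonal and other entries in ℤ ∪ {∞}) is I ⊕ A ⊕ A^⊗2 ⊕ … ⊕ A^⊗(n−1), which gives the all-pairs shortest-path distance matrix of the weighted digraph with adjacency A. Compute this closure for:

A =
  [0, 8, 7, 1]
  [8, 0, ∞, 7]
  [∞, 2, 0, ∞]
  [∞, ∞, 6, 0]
Closure =
  [0, 8, 7, 1]
  [8, 0, 13, 7]
  [10, 2, 0, 9]
  [16, 8, 6, 0]

This is the Floyd-Warshall all-pairs shortest-path computation. For each intermediate vertex k = 0, 1, …, 3, update dist[i][j] ← min(dist[i][j], dist[i][k] + dist[k][j]). The final matrix gives, for each (i, j), the minimum total weight of any directed path from i to j (possibly empty when i = j).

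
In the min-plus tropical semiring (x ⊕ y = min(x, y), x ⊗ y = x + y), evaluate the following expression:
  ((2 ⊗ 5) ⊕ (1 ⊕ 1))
((2 ⊗ 5) ⊕ (1 ⊕ 1)) = 1

Expand innermost to outermost. Recall ⊕ takes the minimum of its arguments and ⊗ takes their sum. Working out the expression ((2 ⊗ 5) ⊕ (1 ⊕ 1)) gives 1.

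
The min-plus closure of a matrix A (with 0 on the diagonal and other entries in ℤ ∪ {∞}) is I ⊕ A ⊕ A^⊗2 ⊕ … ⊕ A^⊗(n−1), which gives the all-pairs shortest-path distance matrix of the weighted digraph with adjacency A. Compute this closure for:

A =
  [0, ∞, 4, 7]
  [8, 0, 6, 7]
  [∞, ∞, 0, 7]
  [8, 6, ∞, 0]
Closure =
  [0, 13, 4, 7]
  [8, 0, 6, 7]
  [15, 13, 0, 7]
  [8, 6, 12, 0]

This is the Floyd-Warshall all-pairs shortest-path computation. For each intermediate vertex k = 0, 1, …, 3, update dist[i][j] ← min(dist[i][j], dist[i][k] + dist[k][j]). The final matrix gives, for each (i, j), the minimum total weight of any directed path from i to j (possibly empty when i = j).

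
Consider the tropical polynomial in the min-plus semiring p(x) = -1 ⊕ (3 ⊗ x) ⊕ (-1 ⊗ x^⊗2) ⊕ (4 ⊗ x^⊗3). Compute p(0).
p(0) = -1

A tropical monomial a ⊗ x^⊗i evaluates to a + i · x. Evaluating each term at x = 0:
  Term 0 contributes -1 + 0 · 0 = -1
  Term 1 contributes 3 + 1 · 0 = 3
  Term 2 contributes -1 + 2 · 0 = -1
  Term 3 contributes 4 + 3 · 0 = 4
p(0) = ⊕ of these = min[-1, 3, -1, 4] = -1.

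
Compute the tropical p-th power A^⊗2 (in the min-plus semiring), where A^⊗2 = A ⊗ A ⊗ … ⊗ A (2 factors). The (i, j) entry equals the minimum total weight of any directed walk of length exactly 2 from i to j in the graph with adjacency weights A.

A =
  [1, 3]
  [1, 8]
A^⊗2 =
  [2, 4]
  [2, 4]

Each entry (A^⊗2)_ij equals the minimum over all length-2 walks i = v_0 → v_1 → … → v_2 = j of Σ_t A[v_t][v_{t+1}]. For example, for (i, j) = (0, 1) we minimise over 2 possible intermediate vertex sequences; the minimum is 4, attained along the walk 0 → 0 → 1.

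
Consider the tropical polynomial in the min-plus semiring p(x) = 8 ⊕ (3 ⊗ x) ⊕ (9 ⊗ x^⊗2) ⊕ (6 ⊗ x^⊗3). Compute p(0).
p(0) = 3

A tropical monomial a ⊗ x^⊗i evaluates to a + i · x. Evaluating each term at x = 0:
  Term 0 contributes 8 + 0 · 0 = 8
  Term 1 contributes 3 + 1 · 0 = 3
  Term 2 contributes 9 + 2 · 0 = 9
  Term 3 contributes 6 + 3 · 0 = 6
p(0) = ⊕ of these = min[8, 3, 9, 6] = 3.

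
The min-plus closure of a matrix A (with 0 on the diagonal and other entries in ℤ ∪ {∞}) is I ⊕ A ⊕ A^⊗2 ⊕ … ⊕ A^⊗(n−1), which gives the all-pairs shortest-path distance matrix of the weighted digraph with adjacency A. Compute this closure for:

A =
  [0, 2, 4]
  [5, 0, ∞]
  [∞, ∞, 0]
Closure =
  [0, 2, 4]
  [5, 0, 9]
  [∞, ∞, 0]

This is the Floyd-Warshall all-pairs shortest-path computation. For each intermediate vertex k = 0, 1, …, 2, update dist[i][j] ← min(dist[i][j], dist[i][k] + dist[k][j]). The final matrix gives, for each (i, j), the minimum total weight of any directed path from i to j (possibly empty when i = j).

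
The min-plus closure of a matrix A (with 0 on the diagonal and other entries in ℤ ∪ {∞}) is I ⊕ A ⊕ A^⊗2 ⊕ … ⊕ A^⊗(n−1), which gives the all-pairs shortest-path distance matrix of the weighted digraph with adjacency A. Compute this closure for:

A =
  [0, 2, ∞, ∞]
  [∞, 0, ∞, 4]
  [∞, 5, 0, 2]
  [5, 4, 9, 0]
Closure =
  [0, 2, 15, 6]
  [9, 0, 13, 4]
  [7, 5, 0, 2]
  [5, 4, 9, 0]

This is the Floyd-Warshall all-pairs shortest-path computation. For each intermediate vertex k = 0, 1, …, 3, update dist[i][j] ← min(dist[i][j], dist[i][k] + dist[k][j]). The final matrix gives, for each (i, j), the minimum total weight of any directed path from i to j (possibly empty when i = j).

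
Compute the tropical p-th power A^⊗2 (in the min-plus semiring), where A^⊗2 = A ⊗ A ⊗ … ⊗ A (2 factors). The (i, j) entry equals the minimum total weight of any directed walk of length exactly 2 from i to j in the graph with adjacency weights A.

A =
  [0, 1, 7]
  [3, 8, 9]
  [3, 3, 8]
A^⊗2 =
  [0, 1, 7]
  [3, 4, 10]
  [3, 4, 10]

Each entry (A^⊗2)_ij equals the minimum over all length-2 walks i = v_0 → v_1 → … → v_2 = j of Σ_t A[v_t][v_{t+1}]. For example, for (i, j) = (0, 2) we minimise over 3 possible intermediate vertex sequences; the minimum is 7, attained along the walk 0 → 0 → 2.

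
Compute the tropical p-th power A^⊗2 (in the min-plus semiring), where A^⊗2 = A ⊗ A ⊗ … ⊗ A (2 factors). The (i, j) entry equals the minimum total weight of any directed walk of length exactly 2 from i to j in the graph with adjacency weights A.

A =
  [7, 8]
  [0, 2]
A^⊗2 =
  [8, 10]
  [2, 4]

Each entry (A^⊗2)_ij equals the minimum over all length-2 walks i = v_0 → v_1 → … → v_2 = j of Σ_t A[v_t][v_{t+1}]. For example, for (i, j) = (0, 1) we minimise over 2 possible intermediate vertex sequences; the minimum is 10, attained along the walk 0 → 1 → 1.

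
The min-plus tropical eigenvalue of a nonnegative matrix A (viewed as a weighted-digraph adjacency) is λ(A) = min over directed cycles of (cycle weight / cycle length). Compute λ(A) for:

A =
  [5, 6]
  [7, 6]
λ(A) = 5

Enumerate directed cycles and compute their means (weight / length). Sample:
  cycle 0 → 0: weight = 5, length = 1, mean = 5/1 ≈ 5.000
  cycle 1 → 1: weight = 6, length = 1, mean = 6/1 ≈ 6.000
  cycle 0 → 1 → 0: weight = 13, length = 2, mean = 13/2 ≈ 6.500
  cycle 1 → 0 → 1: weight = 13, length = 2, mean = 13/2 ≈ 6.500
Minimum mean = 5.000, attained e.g. along the cycle 0 → 0 with weight 5 and length 1. So λ(A) = 5/1 = 5.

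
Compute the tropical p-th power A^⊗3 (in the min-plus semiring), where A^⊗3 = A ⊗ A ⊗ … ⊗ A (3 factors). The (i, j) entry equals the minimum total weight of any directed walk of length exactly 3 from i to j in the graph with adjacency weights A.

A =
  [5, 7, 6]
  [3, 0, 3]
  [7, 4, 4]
A^⊗3 =
  [10, 7, 10]
  [3, 0, 3]
  [7, 4, 7]

Each entry (A^⊗3)_ij equals the minimum over all length-3 walks i = v_0 → v_1 → … → v_3 = j of Σ_t A[v_t][v_{t+1}]. For example, for (i, j) = (0, 2) we minimise over 9 possible intermediate vertex sequences; the minimum is 10, attained along the walk 0 → 1 → 1 → 2.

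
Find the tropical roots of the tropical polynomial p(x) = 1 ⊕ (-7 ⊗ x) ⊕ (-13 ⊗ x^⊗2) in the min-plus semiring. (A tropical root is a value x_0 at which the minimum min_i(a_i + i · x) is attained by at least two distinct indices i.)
Roots: {6, 8}

Each tropical root is a break point of the lower envelope of the lines y = a_i + i · x (there are 3 lines, with slopes 0, 1, ..., 2). Only the lines that attain the minimum somewhere contribute to roots; other lines are dominated. Here the surviving (envelope) indices are i = 2, i = 1, i = 0.
Intersections between consecutive envelope lines give the roots: for adjacent envelope indices i < j the intersection is x = (a_i − a_j) / (j − i). Reading off the sorted break points: {6, 8}.
Verification: at each break x_0, at least two indices attain the minimum of min_i(a_i + i · x_0).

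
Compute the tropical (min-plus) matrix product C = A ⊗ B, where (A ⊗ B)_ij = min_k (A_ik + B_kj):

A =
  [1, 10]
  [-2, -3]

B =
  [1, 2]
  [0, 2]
A ⊗ B =
  [2, 3]
  [-3, -1]

Apply the min-plus product entry-by-entry:
  C[0][0] = min over k of (A[0][0] + B[0][0] = 1 + 1 = 2, A[0][1] + B[1][0] = 10 + 0 = 10) = 2 (attained at k = 0)
  C[0][1] = min over k of (A[0][0] + B[0][1] = 1 + 2 = 3, A[0][1] + B[1][1] = 10 + 2 = 12) = 3 (attained at k = 0)
  C[1][0] = min over k of (A[1][0] + B[0][0] = -2 + 1 = -1, A[1][1] + B[1][0] = -3 + 0 = -3) = -3 (attained at k = 1)
  C[1][1] = min over k of (A[1][0] + B[0][1] = -2 + 2 = 0, A[1][1] + B[1][1] = -3 + 2 = -1) = -1 (attained at k = 1)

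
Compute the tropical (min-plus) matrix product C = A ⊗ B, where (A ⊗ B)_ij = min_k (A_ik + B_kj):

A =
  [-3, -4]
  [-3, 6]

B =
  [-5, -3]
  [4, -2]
A ⊗ B =
  [-8, -6]
  [-8, -6]

Apply the min-plus product entry-by-entry:
  C[0][0] = min over k of (A[0][0] + B[0][0] = -3 + -5 = -8, A[0][1] + B[1][0] = -4 + 4 = 0) = -8 (attained at k = 0)
  C[0][1] = min over k of (A[0][0] + B[0][1] = -3 + -3 = -6, A[0][1] + B[1][1] = -4 + -2 = -6) = -6 (attained at k = 0)
  C[1][0] = min over k of (A[1][0] + B[0][0] = -3 + -5 = -8, A[1][1] + B[1][0] = 6 + 4 = 10) = -8 (attained at k = 0)
  C[1][1] = min over k of (A[1][0] + B[0][1] = -3 + -3 = -6, A[1][1] + B[1][1] = 6 + -2 = 4) = -6 (attained at k = 0)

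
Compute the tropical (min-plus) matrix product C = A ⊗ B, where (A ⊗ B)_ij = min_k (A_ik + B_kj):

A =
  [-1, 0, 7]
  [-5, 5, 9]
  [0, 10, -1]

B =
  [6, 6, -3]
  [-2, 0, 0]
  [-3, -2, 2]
A ⊗ B =
  [-2, 0, -4]
  [1, 1, -8]
  [-4, -3, -3]

Apply the min-plus product entry-by-entry:
  C[0][0] = min over k of (A[0][0] + B[0][0] = -1 + 6 = 5, A[0][1] + B[1][0] = 0 + -2 = -2, A[0][2] + B[2][0] = 7 + -3 = 4) = -2 (attained at k = 1)
  C[0][1] = min over k of (A[0][0] + B[0][1] = -1 + 6 = 5, A[0][1] + B[1][1] = 0 + 0 = 0, A[0][2] + B[2][1] = 7 + -2 = 5) = 0 (attained at k = 1)
  C[0][2] = min over k of (A[0][0] + B[0][2] = -1 + -3 = -4, A[0][1] + B[1][2] = 0 + 0 = 0, A[0][2] + B[2][2] = 7 + 2 = 9) = -4 (attained at k = 0)
  C[1][0] = min over k of (A[1][0] + B[0][0] = -5 + 6 = 1, A[1][1] + B[1][0] = 5 + -2 = 3, A[1][2] + B[2][0] = 9 + -3 = 6) = 1 (attained at k = 0)
  C[1][1] = min over k of (A[1][0] + B[0][1] = -5 + 6 = 1, A[1][1] + B[1][1] = 5 + 0 = 5, A[1][2] + B[2][1] = 9 + -2 = 7) = 1 (attained at k = 0)
  C[1][2] = min over k of (A[1][0] + B[0][2] = -5 + -3 = -8, A[1][1] + B[1][2] = 5 + 0 = 5, A[1][2] + B[2][2] = 9 + 2 = 11) = -8 (attained at k = 0)
  C[2][0] = min over k of (A[2][0] + B[0][0] = 0 + 6 = 6, A[2][1] + B[1][0] = 10 + -2 = 8, A[2][2] + B[2][0] = -1 + -3 = -4) = -4 (attained at k = 2)
  C[2][1] = min over k of (A[2][0] + B[0][1] = 0 + 6 = 6, A[2][1] + B[1][1] = 10 + 0 = 10, A[2][2] + B[2][1] = -1 + -2 = -3) = -3 (attained at k = 2)
  C[2][2] = min over k of (A[2][0] + B[0][2] = 0 + -3 = -3, A[2][1] + B[1][2] = 10 + 0 = 10, A[2][2] + B[2][2] = -1 + 2 = 1) = -3 (attained at k = 0)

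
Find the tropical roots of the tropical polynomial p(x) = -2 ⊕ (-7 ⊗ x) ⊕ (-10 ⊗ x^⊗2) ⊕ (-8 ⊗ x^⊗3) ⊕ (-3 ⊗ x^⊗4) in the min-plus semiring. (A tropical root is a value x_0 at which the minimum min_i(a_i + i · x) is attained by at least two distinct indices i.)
Roots: {-5, -2, 3, 5}

Each tropical root is a break point of the lower envelope of the lines y = a_i + i · x (there are 5 lines, with slopes 0, 1, ..., 4). Only the lines that attain the minimum somewhere contribute to roots; other lines are dominated. Here the surviving (envelope) indices are i = 4, i = 3, i = 2, i = 1, i = 0.
Intersections between consecutive envelope lines give the roots: for adjacent envelope indices i < j the intersection is x = (a_i − a_j) / (j − i). Reading off the sorted break points: {-5, -2, 3, 5}.
Verification: at each break x_0, at least two indices attain the minimum of min_i(a_i + i · x_0).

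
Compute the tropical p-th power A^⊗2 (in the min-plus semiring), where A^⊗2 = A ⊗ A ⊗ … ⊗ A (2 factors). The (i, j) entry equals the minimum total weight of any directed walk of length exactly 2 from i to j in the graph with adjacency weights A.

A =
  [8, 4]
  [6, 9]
A^⊗2 =
  [10, 12]
  [14, 10]

Each entry (A^⊗2)_ij equals the minimum over all length-2 walks i = v_0 → v_1 → … → v_2 = j of Σ_t A[v_t][v_{t+1}]. For example, for (i, j) = (0, 1) we minimise over 2 possible intermediate vertex sequences; the minimum is 12, attained along the walk 0 → 0 → 1.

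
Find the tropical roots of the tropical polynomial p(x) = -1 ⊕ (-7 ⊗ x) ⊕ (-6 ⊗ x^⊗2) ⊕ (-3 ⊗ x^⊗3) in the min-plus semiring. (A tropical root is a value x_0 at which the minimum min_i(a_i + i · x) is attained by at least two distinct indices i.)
Roots: {-3, -1, 6}

Each tropical root is a break point of the lower envelope of the lines y = a_i + i · x (there are 4 lines, with slopes 0, 1, ..., 3). Only the lines that attain the minimum somewhere contribute to roots; other lines are dominated. Here the surviving (envelope) indices are i = 3, i = 2, i = 1, i = 0.
Intersections between consecutive envelope lines give the roots: for adjacent envelope indices i < j the intersection is x = (a_i − a_j) / (j − i). Reading off the sorted break points: {-3, -1, 6}.
Verification: at each break x_0, at least two indices attain the minimum of min_i(a_i + i · x_0).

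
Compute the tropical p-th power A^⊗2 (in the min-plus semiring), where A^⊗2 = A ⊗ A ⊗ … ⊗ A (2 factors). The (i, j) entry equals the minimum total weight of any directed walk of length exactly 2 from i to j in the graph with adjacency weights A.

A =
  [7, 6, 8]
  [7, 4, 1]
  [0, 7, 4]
A^⊗2 =
  [8, 10, 7]
  [1, 8, 5]
  [4, 6, 8]

Each entry (A^⊗2)_ij equals the minimum over all length-2 walks i = v_0 → v_1 → … → v_2 = j of Σ_t A[v_t][v_{t+1}]. For example, for (i, j) = (0, 2) we minimise over 3 possible intermediate vertex sequences; the minimum is 7, attained along the walk 0 → 1 → 2.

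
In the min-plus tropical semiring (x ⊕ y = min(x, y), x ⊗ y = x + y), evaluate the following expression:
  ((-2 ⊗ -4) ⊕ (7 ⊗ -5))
((-2 ⊗ -4) ⊕ (7 ⊗ -5)) = -6

Expand innermost to outermost. Recall ⊕ takes the minimum of its arguments and ⊗ takes their sum. Working out the expression ((-2 ⊗ -4) ⊕ (7 ⊗ -5)) gives -6.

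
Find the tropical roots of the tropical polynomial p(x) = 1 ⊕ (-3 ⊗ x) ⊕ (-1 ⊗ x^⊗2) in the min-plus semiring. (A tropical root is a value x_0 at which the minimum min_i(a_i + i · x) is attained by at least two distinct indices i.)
Roots: {-2, 4}

Each tropical root is a break point of the lower envelope of the lines y = a_i + i · x (there are 3 lines, with slopes 0, 1, ..., 2). Only the lines that attain the minimum somewhere contribute to roots; other lines are dominated. Here the surviving (envelope) indices are i = 2, i = 1, i = 0.
Intersections between consecutive envelope lines give the roots: for adjacent envelope indices i < j the intersection is x = (a_i − a_j) / (j − i). Reading off the sorted break points: {-2, 4}.
Verification: at each break x_0, at least two indices attain the minimum of min_i(a_i + i · x_0).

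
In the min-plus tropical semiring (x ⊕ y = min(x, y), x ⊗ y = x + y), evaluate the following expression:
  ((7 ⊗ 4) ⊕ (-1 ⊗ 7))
((7 ⊗ 4) ⊕ (-1 ⊗ 7)) = 6

Expand innermost to outermost. Recall ⊕ takes the minimum of its arguments and ⊗ takes their sum. Working out the expression ((7 ⊗ 4) ⊕ (-1 ⊗ 7)) gives 6.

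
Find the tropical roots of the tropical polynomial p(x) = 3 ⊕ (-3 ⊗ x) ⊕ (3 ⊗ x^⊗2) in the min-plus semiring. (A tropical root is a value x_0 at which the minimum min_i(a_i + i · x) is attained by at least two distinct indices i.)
Roots: {-6, 6}

Each tropical root is a break point of the lower envelope of the lines y = a_i + i · x (there are 3 lines, with slopes 0, 1, ..., 2). Only the lines that attain the minimum somewhere contribute to roots; other lines are dominated. Here the surviving (envelope) indices are i = 2, i = 1, i = 0.
Intersections between consecutive envelope lines give the roots: for adjacent envelope indices i < j the intersection is x = (a_i − a_j) / (j − i). Reading off the sorted break points: {-6, 6}.
Verification: at each break x_0, at least two indices attain the minimum of min_i(a_i + i · x_0).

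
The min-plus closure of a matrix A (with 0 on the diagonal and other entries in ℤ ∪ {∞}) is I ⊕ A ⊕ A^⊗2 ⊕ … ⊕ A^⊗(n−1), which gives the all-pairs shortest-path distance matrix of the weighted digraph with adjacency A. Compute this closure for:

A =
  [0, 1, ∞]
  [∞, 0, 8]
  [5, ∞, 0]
Closure =
  [0, 1, 9]
  [13, 0, 8]
  [5, 6, 0]

This is the Floyd-Warshall all-pairs shortest-path computation. For each intermediate vertex k = 0, 1, …, 2, update dist[i][j] ← min(dist[i][j], dist[i][k] + dist[k][j]). The final matrix gives, for each (i, j), the minimum total weight of any directed path from i to j (possibly empty when i = j).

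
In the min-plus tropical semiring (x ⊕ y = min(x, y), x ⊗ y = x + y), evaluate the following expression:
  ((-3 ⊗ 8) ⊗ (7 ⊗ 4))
((-3 ⊗ 8) ⊗ (7 ⊗ 4)) = 16

Expand innermost to outermost. Recall ⊕ takes the minimum of its arguments and ⊗ takes their sum. Working out the expression ((-3 ⊗ 8) ⊗ (7 ⊗ 4)) gives 16.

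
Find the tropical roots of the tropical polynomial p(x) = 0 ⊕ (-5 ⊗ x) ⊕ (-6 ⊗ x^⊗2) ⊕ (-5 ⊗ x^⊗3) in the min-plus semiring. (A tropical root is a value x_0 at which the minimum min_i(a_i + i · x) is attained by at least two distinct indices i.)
Roots: {-1, 1, 5}

Each tropical root is a break point of the lower envelope of the lines y = a_i + i · x (there are 4 lines, with slopes 0, 1, ..., 3). Only the lines that attain the minimum somewhere contribute to roots; other lines are dominated. Here the surviving (envelope) indices are i = 3, i = 2, i = 1, i = 0.
Intersections between consecutive envelope lines give the roots: for adjacent envelope indices i < j the intersection is x = (a_i − a_j) / (j − i). Reading off the sorted break points: {-1, 1, 5}.
Verification: at each break x_0, at least two indices attain the minimum of min_i(a_i + i · x_0).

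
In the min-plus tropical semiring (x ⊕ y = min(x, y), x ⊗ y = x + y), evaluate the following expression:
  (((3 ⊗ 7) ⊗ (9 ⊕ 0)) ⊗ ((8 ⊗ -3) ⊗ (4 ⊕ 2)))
(((3 ⊗ 7) ⊗ (9 ⊕ 0)) ⊗ ((8 ⊗ -3) ⊗ (4 ⊕ 2))) = 17

Expand innermost to outermost. Recall ⊕ takes the minimum of its arguments and ⊗ takes their sum. Working out the expression (((3 ⊗ 7) ⊗ (9 ⊕ 0)) ⊗ ((8 ⊗ -3) ⊗ (4 ⊕ 2))) gives 17.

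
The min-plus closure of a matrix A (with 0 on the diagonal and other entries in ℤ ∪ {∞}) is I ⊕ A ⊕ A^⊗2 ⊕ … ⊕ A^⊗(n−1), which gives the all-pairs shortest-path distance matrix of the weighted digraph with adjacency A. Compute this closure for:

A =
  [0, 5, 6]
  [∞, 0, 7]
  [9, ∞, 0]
Closure =
  [0, 5, 6]
  [16, 0, 7]
  [9, 14, 0]

This is the Floyd-Warshall all-pairs shortest-path computation. For each intermediate vertex k = 0, 1, …, 2, update dist[i][j] ← min(dist[i][j], dist[i][k] + dist[k][j]). The final matrix gives, for each (i, j), the minimum total weight of any directed path from i to j (possibly empty when i = j).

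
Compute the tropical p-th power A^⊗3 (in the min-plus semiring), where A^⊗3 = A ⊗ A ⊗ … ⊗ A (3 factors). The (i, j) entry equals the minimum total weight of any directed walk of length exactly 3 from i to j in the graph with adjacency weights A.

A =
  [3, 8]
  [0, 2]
A^⊗3 =
  [9, 12]
  [4, 6]

Each entry (A^⊗3)_ij equals the minimum over all length-3 walks i = v_0 → v_1 → … → v_3 = j of Σ_t A[v_t][v_{t+1}]. For example, for (i, j) = (0, 1) we minimise over 4 possible intermediate vertex sequences; the minimum is 12, attained along the walk 0 → 1 → 1 → 1.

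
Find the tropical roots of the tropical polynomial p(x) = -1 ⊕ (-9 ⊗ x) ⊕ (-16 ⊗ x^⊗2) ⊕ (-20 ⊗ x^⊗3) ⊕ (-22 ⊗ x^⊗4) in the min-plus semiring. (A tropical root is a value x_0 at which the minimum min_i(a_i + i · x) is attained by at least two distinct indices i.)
Roots: {2, 4, 7, 8}

Each tropical root is a break point of the lower envelope of the lines y = a_i + i · x (there are 5 lines, with slopes 0, 1, ..., 4). Only the lines that attain the minimum somewhere contribute to roots; other lines are dominated. Here the surviving (envelope) indices are i = 4, i = 3, i = 2, i = 1, i = 0.
Intersections between consecutive envelope lines give the roots: for adjacent envelope indices i < j the intersection is x = (a_i − a_j) / (j − i). Reading off the sorted break points: {2, 4, 7, 8}.
Verification: at each break x_0, at least two indices attain the minimum of min_i(a_i + i · x_0).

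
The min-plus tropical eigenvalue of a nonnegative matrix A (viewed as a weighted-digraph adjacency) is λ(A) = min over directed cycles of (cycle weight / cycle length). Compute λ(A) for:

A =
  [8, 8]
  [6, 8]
λ(A) = 7

Enumerate directed cycles and compute their means (weight / length). Sample:
  cycle 0 → 0: weight = 8, length = 1, mean = 8/1 ≈ 8.000
  cycle 1 → 1: weight = 8, length = 1, mean = 8/1 ≈ 8.000
  cycle 0 → 1 → 0: weight = 14, length = 2, mean = 14/2 ≈ 7.000
  cycle 1 → 0 → 1: weight = 14, length = 2, mean = 14/2 ≈ 7.000
Minimum mean = 7.000, attained e.g. along the cycle 0 → 1 → 0 with weight 14 and length 2. So λ(A) = 14/2 = 7.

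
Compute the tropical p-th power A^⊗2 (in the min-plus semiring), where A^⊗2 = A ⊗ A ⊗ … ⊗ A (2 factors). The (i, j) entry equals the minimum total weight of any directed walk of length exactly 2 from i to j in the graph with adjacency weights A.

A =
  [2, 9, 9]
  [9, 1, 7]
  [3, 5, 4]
A^⊗2 =
  [4, 10, 11]
  [10, 2, 8]
  [5, 6, 8]

Each entry (A^⊗2)_ij equals the minimum over all length-2 walks i = v_0 → v_1 → … → v_2 = j of Σ_t A[v_t][v_{t+1}]. For example, for (i, j) = (0, 2) we minimise over 3 possible intermediate vertex sequences; the minimum is 11, attained along the walk 0 → 0 → 2.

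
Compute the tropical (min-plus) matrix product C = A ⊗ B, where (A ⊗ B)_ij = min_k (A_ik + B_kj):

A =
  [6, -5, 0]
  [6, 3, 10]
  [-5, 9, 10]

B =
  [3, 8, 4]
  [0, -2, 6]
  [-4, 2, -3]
A ⊗ B =
  [-5, -7, -3]
  [3, 1, 7]
  [-2, 3, -1]

Apply the min-plus product entry-by-entry:
  C[0][0] = min over k of (A[0][0] + B[0][0] = 6 + 3 = 9, A[0][1] + B[1][0] = -5 + 0 = -5, A[0][2] + B[2][0] = 0 + -4 = -4) = -5 (attained at k = 1)
  C[0][1] = min over k of (A[0][0] + B[0][1] = 6 + 8 = 14, A[0][1] + B[1][1] = -5 + -2 = -7, A[0][2] + B[2][1] = 0 + 2 = 2) = -7 (attained at k = 1)
  C[0][2] = min over k of (A[0][0] + B[0][2] = 6 + 4 = 10, A[0][1] + B[1][2] = -5 + 6 = 1, A[0][2] + B[2][2] = 0 + -3 = -3) = -3 (attained at k = 2)
  C[1][0] = min over k of (A[1][0] + B[0][0] = 6 + 3 = 9, A[1][1] + B[1][0] = 3 + 0 = 3, A[1][2] + B[2][0] = 10 + -4 = 6) = 3 (attained at k = 1)
  C[1][1] = min over k of (A[1][0] + B[0][1] = 6 + 8 = 14, A[1][1] + B[1][1] = 3 + -2 = 1, A[1][2] + B[2][1] = 10 + 2 = 12) = 1 (attained at k = 1)
  C[1][2] = min over k of (A[1][0] + B[0][2] = 6 + 4 = 10, A[1][1] + B[1][2] = 3 + 6 = 9, A[1][2] + B[2][2] = 10 + -3 = 7) = 7 (attained at k = 2)
  C[2][0] = min over k of (A[2][0] + B[0][0] = -5 + 3 = -2, A[2][1] + B[1][0] = 9 + 0 = 9, A[2][2] + B[2][0] = 10 + -4 = 6) = -2 (attained at k = 0)
  C[2][1] = min over k of (A[2][0] + B[0][1] = -5 + 8 = 3, A[2][1] + B[1][1] = 9 + -2 = 7, A[2][2] + B[2][1] = 10 + 2 = 12) = 3 (attained at k = 0)
  C[2][2] = min over k of (A[2][0] + B[0][2] = -5 + 4 = -1, A[2][1] + B[1][2] = 9 + 6 = 15, A[2][2] + B[2][2] = 10 + -3 = 7) = -1 (attained at k = 0)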